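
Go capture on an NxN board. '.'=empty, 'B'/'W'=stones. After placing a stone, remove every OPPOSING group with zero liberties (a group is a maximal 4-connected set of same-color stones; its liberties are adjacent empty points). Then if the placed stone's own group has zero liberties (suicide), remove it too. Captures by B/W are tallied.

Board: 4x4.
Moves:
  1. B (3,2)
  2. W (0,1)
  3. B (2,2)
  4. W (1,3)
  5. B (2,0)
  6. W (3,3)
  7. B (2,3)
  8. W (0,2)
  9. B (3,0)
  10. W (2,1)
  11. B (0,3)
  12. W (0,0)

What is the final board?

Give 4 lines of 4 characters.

Answer: WWW.
...W
BWBB
B.B.

Derivation:
Move 1: B@(3,2) -> caps B=0 W=0
Move 2: W@(0,1) -> caps B=0 W=0
Move 3: B@(2,2) -> caps B=0 W=0
Move 4: W@(1,3) -> caps B=0 W=0
Move 5: B@(2,0) -> caps B=0 W=0
Move 6: W@(3,3) -> caps B=0 W=0
Move 7: B@(2,3) -> caps B=1 W=0
Move 8: W@(0,2) -> caps B=1 W=0
Move 9: B@(3,0) -> caps B=1 W=0
Move 10: W@(2,1) -> caps B=1 W=0
Move 11: B@(0,3) -> caps B=1 W=0
Move 12: W@(0,0) -> caps B=1 W=0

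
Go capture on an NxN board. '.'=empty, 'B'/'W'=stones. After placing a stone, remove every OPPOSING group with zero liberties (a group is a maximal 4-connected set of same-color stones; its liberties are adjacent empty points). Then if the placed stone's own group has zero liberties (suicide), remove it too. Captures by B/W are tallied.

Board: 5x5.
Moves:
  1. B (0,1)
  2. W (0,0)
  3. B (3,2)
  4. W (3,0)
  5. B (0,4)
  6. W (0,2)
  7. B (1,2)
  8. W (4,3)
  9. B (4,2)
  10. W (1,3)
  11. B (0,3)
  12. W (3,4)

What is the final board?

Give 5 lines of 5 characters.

Move 1: B@(0,1) -> caps B=0 W=0
Move 2: W@(0,0) -> caps B=0 W=0
Move 3: B@(3,2) -> caps B=0 W=0
Move 4: W@(3,0) -> caps B=0 W=0
Move 5: B@(0,4) -> caps B=0 W=0
Move 6: W@(0,2) -> caps B=0 W=0
Move 7: B@(1,2) -> caps B=0 W=0
Move 8: W@(4,3) -> caps B=0 W=0
Move 9: B@(4,2) -> caps B=0 W=0
Move 10: W@(1,3) -> caps B=0 W=0
Move 11: B@(0,3) -> caps B=1 W=0
Move 12: W@(3,4) -> caps B=1 W=0

Answer: WB.BB
..BW.
.....
W.B.W
..BW.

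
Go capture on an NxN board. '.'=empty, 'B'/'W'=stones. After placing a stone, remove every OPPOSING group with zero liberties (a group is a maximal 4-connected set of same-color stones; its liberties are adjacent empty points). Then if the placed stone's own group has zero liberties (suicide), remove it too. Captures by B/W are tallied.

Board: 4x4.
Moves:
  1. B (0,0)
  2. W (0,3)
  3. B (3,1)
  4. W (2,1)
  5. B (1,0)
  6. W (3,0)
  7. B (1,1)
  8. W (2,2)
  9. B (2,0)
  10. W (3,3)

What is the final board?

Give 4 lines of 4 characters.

Answer: B..W
BB..
BWW.
.B.W

Derivation:
Move 1: B@(0,0) -> caps B=0 W=0
Move 2: W@(0,3) -> caps B=0 W=0
Move 3: B@(3,1) -> caps B=0 W=0
Move 4: W@(2,1) -> caps B=0 W=0
Move 5: B@(1,0) -> caps B=0 W=0
Move 6: W@(3,0) -> caps B=0 W=0
Move 7: B@(1,1) -> caps B=0 W=0
Move 8: W@(2,2) -> caps B=0 W=0
Move 9: B@(2,0) -> caps B=1 W=0
Move 10: W@(3,3) -> caps B=1 W=0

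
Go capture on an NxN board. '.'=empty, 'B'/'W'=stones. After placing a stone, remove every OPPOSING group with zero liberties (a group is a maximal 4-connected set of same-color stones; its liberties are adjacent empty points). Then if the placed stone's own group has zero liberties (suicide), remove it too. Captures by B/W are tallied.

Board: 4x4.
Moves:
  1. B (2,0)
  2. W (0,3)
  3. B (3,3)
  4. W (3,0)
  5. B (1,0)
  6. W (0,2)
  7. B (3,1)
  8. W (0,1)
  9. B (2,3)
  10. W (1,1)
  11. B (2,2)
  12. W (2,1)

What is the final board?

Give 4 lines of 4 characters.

Answer: .WWW
BW..
BWBB
.B.B

Derivation:
Move 1: B@(2,0) -> caps B=0 W=0
Move 2: W@(0,3) -> caps B=0 W=0
Move 3: B@(3,3) -> caps B=0 W=0
Move 4: W@(3,0) -> caps B=0 W=0
Move 5: B@(1,0) -> caps B=0 W=0
Move 6: W@(0,2) -> caps B=0 W=0
Move 7: B@(3,1) -> caps B=1 W=0
Move 8: W@(0,1) -> caps B=1 W=0
Move 9: B@(2,3) -> caps B=1 W=0
Move 10: W@(1,1) -> caps B=1 W=0
Move 11: B@(2,2) -> caps B=1 W=0
Move 12: W@(2,1) -> caps B=1 W=0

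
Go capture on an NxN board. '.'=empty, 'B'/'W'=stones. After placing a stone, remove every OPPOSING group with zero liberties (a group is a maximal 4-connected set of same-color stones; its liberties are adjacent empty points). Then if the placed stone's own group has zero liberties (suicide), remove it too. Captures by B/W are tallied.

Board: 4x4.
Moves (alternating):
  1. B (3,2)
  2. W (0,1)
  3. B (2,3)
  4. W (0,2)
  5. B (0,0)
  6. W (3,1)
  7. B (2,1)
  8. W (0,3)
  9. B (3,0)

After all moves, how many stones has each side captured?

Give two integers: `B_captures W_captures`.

Answer: 1 0

Derivation:
Move 1: B@(3,2) -> caps B=0 W=0
Move 2: W@(0,1) -> caps B=0 W=0
Move 3: B@(2,3) -> caps B=0 W=0
Move 4: W@(0,2) -> caps B=0 W=0
Move 5: B@(0,0) -> caps B=0 W=0
Move 6: W@(3,1) -> caps B=0 W=0
Move 7: B@(2,1) -> caps B=0 W=0
Move 8: W@(0,3) -> caps B=0 W=0
Move 9: B@(3,0) -> caps B=1 W=0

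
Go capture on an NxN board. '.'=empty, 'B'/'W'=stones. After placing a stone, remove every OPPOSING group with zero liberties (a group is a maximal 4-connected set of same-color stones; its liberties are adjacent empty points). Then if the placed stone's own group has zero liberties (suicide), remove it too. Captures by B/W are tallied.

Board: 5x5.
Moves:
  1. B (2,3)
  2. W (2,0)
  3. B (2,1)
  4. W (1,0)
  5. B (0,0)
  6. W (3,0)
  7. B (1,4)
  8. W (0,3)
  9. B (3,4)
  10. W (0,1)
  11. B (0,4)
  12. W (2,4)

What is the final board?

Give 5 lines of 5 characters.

Move 1: B@(2,3) -> caps B=0 W=0
Move 2: W@(2,0) -> caps B=0 W=0
Move 3: B@(2,1) -> caps B=0 W=0
Move 4: W@(1,0) -> caps B=0 W=0
Move 5: B@(0,0) -> caps B=0 W=0
Move 6: W@(3,0) -> caps B=0 W=0
Move 7: B@(1,4) -> caps B=0 W=0
Move 8: W@(0,3) -> caps B=0 W=0
Move 9: B@(3,4) -> caps B=0 W=0
Move 10: W@(0,1) -> caps B=0 W=1
Move 11: B@(0,4) -> caps B=0 W=1
Move 12: W@(2,4) -> caps B=0 W=1

Answer: .W.WB
W...B
WB.B.
W...B
.....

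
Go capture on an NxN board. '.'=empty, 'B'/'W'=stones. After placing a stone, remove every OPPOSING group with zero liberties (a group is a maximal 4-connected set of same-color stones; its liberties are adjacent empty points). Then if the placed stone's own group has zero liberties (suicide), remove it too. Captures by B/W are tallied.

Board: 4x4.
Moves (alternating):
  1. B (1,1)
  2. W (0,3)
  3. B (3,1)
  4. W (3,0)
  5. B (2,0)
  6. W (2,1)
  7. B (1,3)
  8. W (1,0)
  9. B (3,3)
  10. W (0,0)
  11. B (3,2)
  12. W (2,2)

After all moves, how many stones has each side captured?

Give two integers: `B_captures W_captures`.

Move 1: B@(1,1) -> caps B=0 W=0
Move 2: W@(0,3) -> caps B=0 W=0
Move 3: B@(3,1) -> caps B=0 W=0
Move 4: W@(3,0) -> caps B=0 W=0
Move 5: B@(2,0) -> caps B=1 W=0
Move 6: W@(2,1) -> caps B=1 W=0
Move 7: B@(1,3) -> caps B=1 W=0
Move 8: W@(1,0) -> caps B=1 W=0
Move 9: B@(3,3) -> caps B=1 W=0
Move 10: W@(0,0) -> caps B=1 W=0
Move 11: B@(3,2) -> caps B=1 W=0
Move 12: W@(2,2) -> caps B=1 W=0

Answer: 1 0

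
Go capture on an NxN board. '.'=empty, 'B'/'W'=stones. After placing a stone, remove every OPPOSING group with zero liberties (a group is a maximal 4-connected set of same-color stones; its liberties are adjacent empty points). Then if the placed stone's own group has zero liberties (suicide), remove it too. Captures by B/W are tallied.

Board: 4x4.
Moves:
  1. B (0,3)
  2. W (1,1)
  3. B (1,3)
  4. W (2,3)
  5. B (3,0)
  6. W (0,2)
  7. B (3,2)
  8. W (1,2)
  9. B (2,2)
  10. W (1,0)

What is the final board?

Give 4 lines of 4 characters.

Move 1: B@(0,3) -> caps B=0 W=0
Move 2: W@(1,1) -> caps B=0 W=0
Move 3: B@(1,3) -> caps B=0 W=0
Move 4: W@(2,3) -> caps B=0 W=0
Move 5: B@(3,0) -> caps B=0 W=0
Move 6: W@(0,2) -> caps B=0 W=0
Move 7: B@(3,2) -> caps B=0 W=0
Move 8: W@(1,2) -> caps B=0 W=2
Move 9: B@(2,2) -> caps B=0 W=2
Move 10: W@(1,0) -> caps B=0 W=2

Answer: ..W.
WWW.
..BW
B.B.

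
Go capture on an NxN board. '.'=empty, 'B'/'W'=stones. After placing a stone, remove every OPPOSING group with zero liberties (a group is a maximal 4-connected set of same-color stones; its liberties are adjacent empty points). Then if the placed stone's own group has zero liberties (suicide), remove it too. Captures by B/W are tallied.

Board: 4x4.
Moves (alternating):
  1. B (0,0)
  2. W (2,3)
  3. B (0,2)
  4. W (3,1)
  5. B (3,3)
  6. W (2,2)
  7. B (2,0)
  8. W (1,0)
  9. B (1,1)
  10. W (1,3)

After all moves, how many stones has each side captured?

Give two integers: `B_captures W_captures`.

Move 1: B@(0,0) -> caps B=0 W=0
Move 2: W@(2,3) -> caps B=0 W=0
Move 3: B@(0,2) -> caps B=0 W=0
Move 4: W@(3,1) -> caps B=0 W=0
Move 5: B@(3,3) -> caps B=0 W=0
Move 6: W@(2,2) -> caps B=0 W=0
Move 7: B@(2,0) -> caps B=0 W=0
Move 8: W@(1,0) -> caps B=0 W=0
Move 9: B@(1,1) -> caps B=1 W=0
Move 10: W@(1,3) -> caps B=1 W=0

Answer: 1 0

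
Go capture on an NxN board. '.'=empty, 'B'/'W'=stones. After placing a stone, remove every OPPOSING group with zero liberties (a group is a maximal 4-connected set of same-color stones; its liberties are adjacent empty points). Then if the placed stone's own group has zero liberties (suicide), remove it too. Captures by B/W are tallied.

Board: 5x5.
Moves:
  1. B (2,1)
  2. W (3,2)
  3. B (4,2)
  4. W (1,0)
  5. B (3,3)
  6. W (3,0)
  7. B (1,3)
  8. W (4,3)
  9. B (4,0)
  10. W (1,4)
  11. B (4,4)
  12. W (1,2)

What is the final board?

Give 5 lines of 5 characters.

Answer: .....
W.WBW
.B...
W.WB.
B.B.B

Derivation:
Move 1: B@(2,1) -> caps B=0 W=0
Move 2: W@(3,2) -> caps B=0 W=0
Move 3: B@(4,2) -> caps B=0 W=0
Move 4: W@(1,0) -> caps B=0 W=0
Move 5: B@(3,3) -> caps B=0 W=0
Move 6: W@(3,0) -> caps B=0 W=0
Move 7: B@(1,3) -> caps B=0 W=0
Move 8: W@(4,3) -> caps B=0 W=0
Move 9: B@(4,0) -> caps B=0 W=0
Move 10: W@(1,4) -> caps B=0 W=0
Move 11: B@(4,4) -> caps B=1 W=0
Move 12: W@(1,2) -> caps B=1 W=0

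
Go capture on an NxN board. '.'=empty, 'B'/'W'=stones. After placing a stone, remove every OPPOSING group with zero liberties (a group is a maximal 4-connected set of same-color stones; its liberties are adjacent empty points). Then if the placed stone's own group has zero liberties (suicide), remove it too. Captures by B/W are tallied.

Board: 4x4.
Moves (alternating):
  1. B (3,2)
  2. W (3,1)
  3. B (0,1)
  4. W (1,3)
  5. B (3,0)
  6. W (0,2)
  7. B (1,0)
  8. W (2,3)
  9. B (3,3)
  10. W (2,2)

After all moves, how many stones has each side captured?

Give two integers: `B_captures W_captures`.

Move 1: B@(3,2) -> caps B=0 W=0
Move 2: W@(3,1) -> caps B=0 W=0
Move 3: B@(0,1) -> caps B=0 W=0
Move 4: W@(1,3) -> caps B=0 W=0
Move 5: B@(3,0) -> caps B=0 W=0
Move 6: W@(0,2) -> caps B=0 W=0
Move 7: B@(1,0) -> caps B=0 W=0
Move 8: W@(2,3) -> caps B=0 W=0
Move 9: B@(3,3) -> caps B=0 W=0
Move 10: W@(2,2) -> caps B=0 W=2

Answer: 0 2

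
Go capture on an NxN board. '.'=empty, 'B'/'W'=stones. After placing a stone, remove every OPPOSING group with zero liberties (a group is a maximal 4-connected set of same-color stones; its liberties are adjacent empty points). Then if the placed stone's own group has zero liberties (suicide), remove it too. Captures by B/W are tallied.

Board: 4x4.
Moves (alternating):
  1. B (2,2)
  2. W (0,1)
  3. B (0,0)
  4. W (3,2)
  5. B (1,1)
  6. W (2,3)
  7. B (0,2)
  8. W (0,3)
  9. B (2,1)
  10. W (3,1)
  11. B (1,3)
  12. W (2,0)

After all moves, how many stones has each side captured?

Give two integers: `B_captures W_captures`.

Answer: 2 0

Derivation:
Move 1: B@(2,2) -> caps B=0 W=0
Move 2: W@(0,1) -> caps B=0 W=0
Move 3: B@(0,0) -> caps B=0 W=0
Move 4: W@(3,2) -> caps B=0 W=0
Move 5: B@(1,1) -> caps B=0 W=0
Move 6: W@(2,3) -> caps B=0 W=0
Move 7: B@(0,2) -> caps B=1 W=0
Move 8: W@(0,3) -> caps B=1 W=0
Move 9: B@(2,1) -> caps B=1 W=0
Move 10: W@(3,1) -> caps B=1 W=0
Move 11: B@(1,3) -> caps B=2 W=0
Move 12: W@(2,0) -> caps B=2 W=0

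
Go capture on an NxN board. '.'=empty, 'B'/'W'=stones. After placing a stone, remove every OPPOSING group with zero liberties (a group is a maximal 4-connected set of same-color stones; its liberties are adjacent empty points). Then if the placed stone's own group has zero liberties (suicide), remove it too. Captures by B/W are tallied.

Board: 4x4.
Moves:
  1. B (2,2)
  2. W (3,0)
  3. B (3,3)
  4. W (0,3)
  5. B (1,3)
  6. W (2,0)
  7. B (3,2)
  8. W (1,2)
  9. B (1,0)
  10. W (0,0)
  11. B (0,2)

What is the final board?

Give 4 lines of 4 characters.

Move 1: B@(2,2) -> caps B=0 W=0
Move 2: W@(3,0) -> caps B=0 W=0
Move 3: B@(3,3) -> caps B=0 W=0
Move 4: W@(0,3) -> caps B=0 W=0
Move 5: B@(1,3) -> caps B=0 W=0
Move 6: W@(2,0) -> caps B=0 W=0
Move 7: B@(3,2) -> caps B=0 W=0
Move 8: W@(1,2) -> caps B=0 W=0
Move 9: B@(1,0) -> caps B=0 W=0
Move 10: W@(0,0) -> caps B=0 W=0
Move 11: B@(0,2) -> caps B=1 W=0

Answer: W.B.
B.WB
W.B.
W.BB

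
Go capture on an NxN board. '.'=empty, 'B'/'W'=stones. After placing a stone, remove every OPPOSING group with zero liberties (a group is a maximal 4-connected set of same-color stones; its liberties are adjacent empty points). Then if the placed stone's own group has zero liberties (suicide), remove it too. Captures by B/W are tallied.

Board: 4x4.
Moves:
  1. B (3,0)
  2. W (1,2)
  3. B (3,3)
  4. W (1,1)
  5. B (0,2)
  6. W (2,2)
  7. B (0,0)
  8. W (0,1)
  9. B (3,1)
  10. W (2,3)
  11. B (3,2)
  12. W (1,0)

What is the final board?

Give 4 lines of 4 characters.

Answer: .WB.
WWW.
..WW
BBBB

Derivation:
Move 1: B@(3,0) -> caps B=0 W=0
Move 2: W@(1,2) -> caps B=0 W=0
Move 3: B@(3,3) -> caps B=0 W=0
Move 4: W@(1,1) -> caps B=0 W=0
Move 5: B@(0,2) -> caps B=0 W=0
Move 6: W@(2,2) -> caps B=0 W=0
Move 7: B@(0,0) -> caps B=0 W=0
Move 8: W@(0,1) -> caps B=0 W=0
Move 9: B@(3,1) -> caps B=0 W=0
Move 10: W@(2,3) -> caps B=0 W=0
Move 11: B@(3,2) -> caps B=0 W=0
Move 12: W@(1,0) -> caps B=0 W=1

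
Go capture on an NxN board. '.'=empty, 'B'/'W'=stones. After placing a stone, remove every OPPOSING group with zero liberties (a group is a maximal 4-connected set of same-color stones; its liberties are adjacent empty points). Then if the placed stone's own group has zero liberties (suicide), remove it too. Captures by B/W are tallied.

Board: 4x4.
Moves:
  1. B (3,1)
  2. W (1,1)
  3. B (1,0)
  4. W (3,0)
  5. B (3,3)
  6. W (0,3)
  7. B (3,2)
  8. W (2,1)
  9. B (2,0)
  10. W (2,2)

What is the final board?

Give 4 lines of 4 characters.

Answer: ...W
BW..
BWW.
.BBB

Derivation:
Move 1: B@(3,1) -> caps B=0 W=0
Move 2: W@(1,1) -> caps B=0 W=0
Move 3: B@(1,0) -> caps B=0 W=0
Move 4: W@(3,0) -> caps B=0 W=0
Move 5: B@(3,3) -> caps B=0 W=0
Move 6: W@(0,3) -> caps B=0 W=0
Move 7: B@(3,2) -> caps B=0 W=0
Move 8: W@(2,1) -> caps B=0 W=0
Move 9: B@(2,0) -> caps B=1 W=0
Move 10: W@(2,2) -> caps B=1 W=0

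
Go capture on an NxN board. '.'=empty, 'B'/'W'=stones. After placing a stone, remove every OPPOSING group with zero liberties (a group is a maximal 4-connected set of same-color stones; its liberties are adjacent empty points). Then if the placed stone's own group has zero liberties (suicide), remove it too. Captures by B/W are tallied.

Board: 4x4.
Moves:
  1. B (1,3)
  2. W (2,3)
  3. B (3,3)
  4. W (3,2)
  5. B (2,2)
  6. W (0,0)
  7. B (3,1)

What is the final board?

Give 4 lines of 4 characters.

Move 1: B@(1,3) -> caps B=0 W=0
Move 2: W@(2,3) -> caps B=0 W=0
Move 3: B@(3,3) -> caps B=0 W=0
Move 4: W@(3,2) -> caps B=0 W=1
Move 5: B@(2,2) -> caps B=0 W=1
Move 6: W@(0,0) -> caps B=0 W=1
Move 7: B@(3,1) -> caps B=0 W=1

Answer: W...
...B
..BW
.BW.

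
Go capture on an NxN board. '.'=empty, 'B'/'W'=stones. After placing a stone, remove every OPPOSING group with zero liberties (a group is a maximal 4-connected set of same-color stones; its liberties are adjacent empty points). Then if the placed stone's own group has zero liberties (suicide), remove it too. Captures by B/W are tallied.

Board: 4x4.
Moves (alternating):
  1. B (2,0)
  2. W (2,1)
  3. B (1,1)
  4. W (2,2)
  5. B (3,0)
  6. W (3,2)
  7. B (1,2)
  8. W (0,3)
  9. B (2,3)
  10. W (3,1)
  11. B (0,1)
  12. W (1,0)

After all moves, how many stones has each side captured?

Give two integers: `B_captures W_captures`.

Answer: 0 2

Derivation:
Move 1: B@(2,0) -> caps B=0 W=0
Move 2: W@(2,1) -> caps B=0 W=0
Move 3: B@(1,1) -> caps B=0 W=0
Move 4: W@(2,2) -> caps B=0 W=0
Move 5: B@(3,0) -> caps B=0 W=0
Move 6: W@(3,2) -> caps B=0 W=0
Move 7: B@(1,2) -> caps B=0 W=0
Move 8: W@(0,3) -> caps B=0 W=0
Move 9: B@(2,3) -> caps B=0 W=0
Move 10: W@(3,1) -> caps B=0 W=0
Move 11: B@(0,1) -> caps B=0 W=0
Move 12: W@(1,0) -> caps B=0 W=2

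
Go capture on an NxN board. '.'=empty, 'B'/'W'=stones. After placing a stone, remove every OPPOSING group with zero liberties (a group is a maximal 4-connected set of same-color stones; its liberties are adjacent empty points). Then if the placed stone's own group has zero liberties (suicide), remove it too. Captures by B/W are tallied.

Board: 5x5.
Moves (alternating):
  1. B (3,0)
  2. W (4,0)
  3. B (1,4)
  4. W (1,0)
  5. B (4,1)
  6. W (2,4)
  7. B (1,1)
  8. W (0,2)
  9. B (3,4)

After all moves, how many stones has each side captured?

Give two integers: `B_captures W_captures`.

Answer: 1 0

Derivation:
Move 1: B@(3,0) -> caps B=0 W=0
Move 2: W@(4,0) -> caps B=0 W=0
Move 3: B@(1,4) -> caps B=0 W=0
Move 4: W@(1,0) -> caps B=0 W=0
Move 5: B@(4,1) -> caps B=1 W=0
Move 6: W@(2,4) -> caps B=1 W=0
Move 7: B@(1,1) -> caps B=1 W=0
Move 8: W@(0,2) -> caps B=1 W=0
Move 9: B@(3,4) -> caps B=1 W=0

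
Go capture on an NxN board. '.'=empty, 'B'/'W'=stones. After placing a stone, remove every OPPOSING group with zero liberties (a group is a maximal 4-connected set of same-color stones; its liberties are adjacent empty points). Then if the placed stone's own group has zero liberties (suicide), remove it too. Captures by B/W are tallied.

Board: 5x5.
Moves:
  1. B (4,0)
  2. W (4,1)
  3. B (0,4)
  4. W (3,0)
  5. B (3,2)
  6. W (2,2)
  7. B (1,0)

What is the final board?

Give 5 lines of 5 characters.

Answer: ....B
B....
..W..
W.B..
.W...

Derivation:
Move 1: B@(4,0) -> caps B=0 W=0
Move 2: W@(4,1) -> caps B=0 W=0
Move 3: B@(0,4) -> caps B=0 W=0
Move 4: W@(3,0) -> caps B=0 W=1
Move 5: B@(3,2) -> caps B=0 W=1
Move 6: W@(2,2) -> caps B=0 W=1
Move 7: B@(1,0) -> caps B=0 W=1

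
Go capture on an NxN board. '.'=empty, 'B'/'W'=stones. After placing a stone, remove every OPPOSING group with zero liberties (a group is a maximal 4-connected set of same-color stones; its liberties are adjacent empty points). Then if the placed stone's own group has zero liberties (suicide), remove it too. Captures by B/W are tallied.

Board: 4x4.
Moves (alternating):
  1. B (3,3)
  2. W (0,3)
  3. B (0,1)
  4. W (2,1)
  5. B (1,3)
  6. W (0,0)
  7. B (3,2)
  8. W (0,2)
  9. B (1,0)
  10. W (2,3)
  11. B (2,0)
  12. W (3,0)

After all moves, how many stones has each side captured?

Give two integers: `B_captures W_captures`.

Move 1: B@(3,3) -> caps B=0 W=0
Move 2: W@(0,3) -> caps B=0 W=0
Move 3: B@(0,1) -> caps B=0 W=0
Move 4: W@(2,1) -> caps B=0 W=0
Move 5: B@(1,3) -> caps B=0 W=0
Move 6: W@(0,0) -> caps B=0 W=0
Move 7: B@(3,2) -> caps B=0 W=0
Move 8: W@(0,2) -> caps B=0 W=0
Move 9: B@(1,0) -> caps B=1 W=0
Move 10: W@(2,3) -> caps B=1 W=0
Move 11: B@(2,0) -> caps B=1 W=0
Move 12: W@(3,0) -> caps B=1 W=0

Answer: 1 0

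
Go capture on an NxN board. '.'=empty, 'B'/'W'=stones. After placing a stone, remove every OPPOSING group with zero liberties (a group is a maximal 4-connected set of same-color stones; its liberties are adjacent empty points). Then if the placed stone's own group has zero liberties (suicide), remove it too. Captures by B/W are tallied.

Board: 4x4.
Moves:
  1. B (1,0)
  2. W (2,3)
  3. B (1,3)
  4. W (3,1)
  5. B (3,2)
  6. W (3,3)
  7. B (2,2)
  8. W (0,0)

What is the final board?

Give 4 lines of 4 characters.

Move 1: B@(1,0) -> caps B=0 W=0
Move 2: W@(2,3) -> caps B=0 W=0
Move 3: B@(1,3) -> caps B=0 W=0
Move 4: W@(3,1) -> caps B=0 W=0
Move 5: B@(3,2) -> caps B=0 W=0
Move 6: W@(3,3) -> caps B=0 W=0
Move 7: B@(2,2) -> caps B=2 W=0
Move 8: W@(0,0) -> caps B=2 W=0

Answer: W...
B..B
..B.
.WB.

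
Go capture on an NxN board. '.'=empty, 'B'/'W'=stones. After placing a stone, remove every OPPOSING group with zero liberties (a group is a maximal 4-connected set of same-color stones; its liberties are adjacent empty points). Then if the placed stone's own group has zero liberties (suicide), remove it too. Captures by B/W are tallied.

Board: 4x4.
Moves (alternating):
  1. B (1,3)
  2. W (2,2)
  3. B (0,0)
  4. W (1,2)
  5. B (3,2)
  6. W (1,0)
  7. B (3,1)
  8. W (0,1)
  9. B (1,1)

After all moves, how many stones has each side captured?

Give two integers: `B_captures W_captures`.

Answer: 0 1

Derivation:
Move 1: B@(1,3) -> caps B=0 W=0
Move 2: W@(2,2) -> caps B=0 W=0
Move 3: B@(0,0) -> caps B=0 W=0
Move 4: W@(1,2) -> caps B=0 W=0
Move 5: B@(3,2) -> caps B=0 W=0
Move 6: W@(1,0) -> caps B=0 W=0
Move 7: B@(3,1) -> caps B=0 W=0
Move 8: W@(0,1) -> caps B=0 W=1
Move 9: B@(1,1) -> caps B=0 W=1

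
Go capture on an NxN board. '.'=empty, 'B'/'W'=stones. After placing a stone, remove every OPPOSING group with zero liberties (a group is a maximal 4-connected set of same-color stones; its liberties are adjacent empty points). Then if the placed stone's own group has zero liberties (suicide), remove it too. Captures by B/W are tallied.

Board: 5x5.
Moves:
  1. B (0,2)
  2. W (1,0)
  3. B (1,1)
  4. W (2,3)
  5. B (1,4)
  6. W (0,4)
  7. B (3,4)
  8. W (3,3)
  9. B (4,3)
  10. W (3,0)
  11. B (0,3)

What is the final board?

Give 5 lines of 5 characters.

Answer: ..BB.
WB..B
...W.
W..WB
...B.

Derivation:
Move 1: B@(0,2) -> caps B=0 W=0
Move 2: W@(1,0) -> caps B=0 W=0
Move 3: B@(1,1) -> caps B=0 W=0
Move 4: W@(2,3) -> caps B=0 W=0
Move 5: B@(1,4) -> caps B=0 W=0
Move 6: W@(0,4) -> caps B=0 W=0
Move 7: B@(3,4) -> caps B=0 W=0
Move 8: W@(3,3) -> caps B=0 W=0
Move 9: B@(4,3) -> caps B=0 W=0
Move 10: W@(3,0) -> caps B=0 W=0
Move 11: B@(0,3) -> caps B=1 W=0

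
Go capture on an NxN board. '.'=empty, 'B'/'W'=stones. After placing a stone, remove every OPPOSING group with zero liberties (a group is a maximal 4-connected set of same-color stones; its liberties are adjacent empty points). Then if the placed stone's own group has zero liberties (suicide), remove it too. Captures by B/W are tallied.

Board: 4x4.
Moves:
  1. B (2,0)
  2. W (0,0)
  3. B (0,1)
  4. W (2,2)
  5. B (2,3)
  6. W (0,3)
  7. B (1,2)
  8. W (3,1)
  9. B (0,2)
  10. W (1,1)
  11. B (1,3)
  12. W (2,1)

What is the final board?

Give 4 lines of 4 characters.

Answer: WBB.
.WBB
BWWB
.W..

Derivation:
Move 1: B@(2,0) -> caps B=0 W=0
Move 2: W@(0,0) -> caps B=0 W=0
Move 3: B@(0,1) -> caps B=0 W=0
Move 4: W@(2,2) -> caps B=0 W=0
Move 5: B@(2,3) -> caps B=0 W=0
Move 6: W@(0,3) -> caps B=0 W=0
Move 7: B@(1,2) -> caps B=0 W=0
Move 8: W@(3,1) -> caps B=0 W=0
Move 9: B@(0,2) -> caps B=0 W=0
Move 10: W@(1,1) -> caps B=0 W=0
Move 11: B@(1,3) -> caps B=1 W=0
Move 12: W@(2,1) -> caps B=1 W=0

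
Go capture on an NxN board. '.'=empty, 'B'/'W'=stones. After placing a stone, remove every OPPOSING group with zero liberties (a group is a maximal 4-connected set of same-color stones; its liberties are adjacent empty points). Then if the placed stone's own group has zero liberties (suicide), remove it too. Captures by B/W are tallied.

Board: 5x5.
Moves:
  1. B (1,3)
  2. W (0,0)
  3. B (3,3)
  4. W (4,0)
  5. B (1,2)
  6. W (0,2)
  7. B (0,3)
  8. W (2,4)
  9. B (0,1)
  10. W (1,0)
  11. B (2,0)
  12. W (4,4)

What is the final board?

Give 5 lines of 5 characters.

Answer: WB.B.
W.BB.
B...W
...B.
W...W

Derivation:
Move 1: B@(1,3) -> caps B=0 W=0
Move 2: W@(0,0) -> caps B=0 W=0
Move 3: B@(3,3) -> caps B=0 W=0
Move 4: W@(4,0) -> caps B=0 W=0
Move 5: B@(1,2) -> caps B=0 W=0
Move 6: W@(0,2) -> caps B=0 W=0
Move 7: B@(0,3) -> caps B=0 W=0
Move 8: W@(2,4) -> caps B=0 W=0
Move 9: B@(0,1) -> caps B=1 W=0
Move 10: W@(1,0) -> caps B=1 W=0
Move 11: B@(2,0) -> caps B=1 W=0
Move 12: W@(4,4) -> caps B=1 W=0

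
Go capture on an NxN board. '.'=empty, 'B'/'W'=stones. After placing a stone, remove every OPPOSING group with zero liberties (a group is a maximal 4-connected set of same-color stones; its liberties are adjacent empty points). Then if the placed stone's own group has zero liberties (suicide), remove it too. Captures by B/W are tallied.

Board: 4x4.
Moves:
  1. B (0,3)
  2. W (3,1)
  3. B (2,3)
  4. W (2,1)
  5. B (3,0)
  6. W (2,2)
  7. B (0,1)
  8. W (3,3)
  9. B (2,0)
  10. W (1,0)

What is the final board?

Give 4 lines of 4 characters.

Answer: .B.B
W...
.WWB
.W.W

Derivation:
Move 1: B@(0,3) -> caps B=0 W=0
Move 2: W@(3,1) -> caps B=0 W=0
Move 3: B@(2,3) -> caps B=0 W=0
Move 4: W@(2,1) -> caps B=0 W=0
Move 5: B@(3,0) -> caps B=0 W=0
Move 6: W@(2,2) -> caps B=0 W=0
Move 7: B@(0,1) -> caps B=0 W=0
Move 8: W@(3,3) -> caps B=0 W=0
Move 9: B@(2,0) -> caps B=0 W=0
Move 10: W@(1,0) -> caps B=0 W=2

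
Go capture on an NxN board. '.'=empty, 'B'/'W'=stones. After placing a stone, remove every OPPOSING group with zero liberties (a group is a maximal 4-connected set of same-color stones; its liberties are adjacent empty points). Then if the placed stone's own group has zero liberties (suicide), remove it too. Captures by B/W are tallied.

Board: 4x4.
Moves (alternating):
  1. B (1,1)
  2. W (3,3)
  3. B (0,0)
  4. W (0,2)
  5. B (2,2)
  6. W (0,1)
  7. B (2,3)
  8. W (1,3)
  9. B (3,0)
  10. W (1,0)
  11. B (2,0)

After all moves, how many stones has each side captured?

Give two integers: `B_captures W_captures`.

Answer: 0 1

Derivation:
Move 1: B@(1,1) -> caps B=0 W=0
Move 2: W@(3,3) -> caps B=0 W=0
Move 3: B@(0,0) -> caps B=0 W=0
Move 4: W@(0,2) -> caps B=0 W=0
Move 5: B@(2,2) -> caps B=0 W=0
Move 6: W@(0,1) -> caps B=0 W=0
Move 7: B@(2,3) -> caps B=0 W=0
Move 8: W@(1,3) -> caps B=0 W=0
Move 9: B@(3,0) -> caps B=0 W=0
Move 10: W@(1,0) -> caps B=0 W=1
Move 11: B@(2,0) -> caps B=0 W=1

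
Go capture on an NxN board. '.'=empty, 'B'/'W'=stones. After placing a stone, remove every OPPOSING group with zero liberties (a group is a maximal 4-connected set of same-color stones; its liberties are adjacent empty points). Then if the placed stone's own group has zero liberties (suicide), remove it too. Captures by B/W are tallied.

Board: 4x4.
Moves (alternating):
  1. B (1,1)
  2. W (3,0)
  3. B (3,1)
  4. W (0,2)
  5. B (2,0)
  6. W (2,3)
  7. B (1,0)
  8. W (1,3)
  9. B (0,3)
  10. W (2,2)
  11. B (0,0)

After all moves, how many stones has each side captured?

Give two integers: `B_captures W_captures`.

Answer: 1 0

Derivation:
Move 1: B@(1,1) -> caps B=0 W=0
Move 2: W@(3,0) -> caps B=0 W=0
Move 3: B@(3,1) -> caps B=0 W=0
Move 4: W@(0,2) -> caps B=0 W=0
Move 5: B@(2,0) -> caps B=1 W=0
Move 6: W@(2,3) -> caps B=1 W=0
Move 7: B@(1,0) -> caps B=1 W=0
Move 8: W@(1,3) -> caps B=1 W=0
Move 9: B@(0,3) -> caps B=1 W=0
Move 10: W@(2,2) -> caps B=1 W=0
Move 11: B@(0,0) -> caps B=1 W=0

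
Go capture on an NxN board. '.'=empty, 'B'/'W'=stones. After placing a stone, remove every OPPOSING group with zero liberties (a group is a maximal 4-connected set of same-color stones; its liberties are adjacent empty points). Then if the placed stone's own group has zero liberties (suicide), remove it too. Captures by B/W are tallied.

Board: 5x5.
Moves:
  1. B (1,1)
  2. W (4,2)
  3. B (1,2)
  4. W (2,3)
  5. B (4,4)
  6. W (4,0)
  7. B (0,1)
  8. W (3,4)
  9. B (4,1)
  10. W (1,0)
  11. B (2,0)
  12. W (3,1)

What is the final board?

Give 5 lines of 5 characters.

Answer: .B...
WBB..
B..W.
.W..W
W.W.B

Derivation:
Move 1: B@(1,1) -> caps B=0 W=0
Move 2: W@(4,2) -> caps B=0 W=0
Move 3: B@(1,2) -> caps B=0 W=0
Move 4: W@(2,3) -> caps B=0 W=0
Move 5: B@(4,4) -> caps B=0 W=0
Move 6: W@(4,0) -> caps B=0 W=0
Move 7: B@(0,1) -> caps B=0 W=0
Move 8: W@(3,4) -> caps B=0 W=0
Move 9: B@(4,1) -> caps B=0 W=0
Move 10: W@(1,0) -> caps B=0 W=0
Move 11: B@(2,0) -> caps B=0 W=0
Move 12: W@(3,1) -> caps B=0 W=1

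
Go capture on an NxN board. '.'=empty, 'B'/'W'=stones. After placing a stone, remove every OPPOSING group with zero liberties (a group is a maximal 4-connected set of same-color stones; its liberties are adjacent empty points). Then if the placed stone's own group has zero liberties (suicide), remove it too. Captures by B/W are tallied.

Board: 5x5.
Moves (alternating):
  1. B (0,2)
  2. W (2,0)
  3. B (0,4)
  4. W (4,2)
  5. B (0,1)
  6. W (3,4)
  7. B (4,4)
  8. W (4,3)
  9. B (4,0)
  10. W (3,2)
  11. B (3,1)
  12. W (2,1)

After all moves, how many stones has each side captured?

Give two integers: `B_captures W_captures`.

Answer: 0 1

Derivation:
Move 1: B@(0,2) -> caps B=0 W=0
Move 2: W@(2,0) -> caps B=0 W=0
Move 3: B@(0,4) -> caps B=0 W=0
Move 4: W@(4,2) -> caps B=0 W=0
Move 5: B@(0,1) -> caps B=0 W=0
Move 6: W@(3,4) -> caps B=0 W=0
Move 7: B@(4,4) -> caps B=0 W=0
Move 8: W@(4,3) -> caps B=0 W=1
Move 9: B@(4,0) -> caps B=0 W=1
Move 10: W@(3,2) -> caps B=0 W=1
Move 11: B@(3,1) -> caps B=0 W=1
Move 12: W@(2,1) -> caps B=0 W=1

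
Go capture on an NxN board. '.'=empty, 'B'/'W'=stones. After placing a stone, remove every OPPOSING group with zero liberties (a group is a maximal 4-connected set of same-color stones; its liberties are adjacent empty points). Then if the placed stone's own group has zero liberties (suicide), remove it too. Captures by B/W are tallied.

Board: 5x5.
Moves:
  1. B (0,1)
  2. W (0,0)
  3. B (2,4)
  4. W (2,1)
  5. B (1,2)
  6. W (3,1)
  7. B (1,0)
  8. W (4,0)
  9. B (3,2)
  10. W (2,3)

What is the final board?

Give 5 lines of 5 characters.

Answer: .B...
B.B..
.W.WB
.WB..
W....

Derivation:
Move 1: B@(0,1) -> caps B=0 W=0
Move 2: W@(0,0) -> caps B=0 W=0
Move 3: B@(2,4) -> caps B=0 W=0
Move 4: W@(2,1) -> caps B=0 W=0
Move 5: B@(1,2) -> caps B=0 W=0
Move 6: W@(3,1) -> caps B=0 W=0
Move 7: B@(1,0) -> caps B=1 W=0
Move 8: W@(4,0) -> caps B=1 W=0
Move 9: B@(3,2) -> caps B=1 W=0
Move 10: W@(2,3) -> caps B=1 W=0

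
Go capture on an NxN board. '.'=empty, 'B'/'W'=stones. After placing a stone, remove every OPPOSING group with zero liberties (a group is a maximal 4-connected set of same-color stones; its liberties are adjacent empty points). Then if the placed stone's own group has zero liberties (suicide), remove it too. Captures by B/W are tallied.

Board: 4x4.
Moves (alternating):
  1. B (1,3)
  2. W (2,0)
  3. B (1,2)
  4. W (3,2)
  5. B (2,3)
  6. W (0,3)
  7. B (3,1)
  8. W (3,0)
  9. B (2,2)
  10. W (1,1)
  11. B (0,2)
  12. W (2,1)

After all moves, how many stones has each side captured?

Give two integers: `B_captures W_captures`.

Answer: 1 1

Derivation:
Move 1: B@(1,3) -> caps B=0 W=0
Move 2: W@(2,0) -> caps B=0 W=0
Move 3: B@(1,2) -> caps B=0 W=0
Move 4: W@(3,2) -> caps B=0 W=0
Move 5: B@(2,3) -> caps B=0 W=0
Move 6: W@(0,3) -> caps B=0 W=0
Move 7: B@(3,1) -> caps B=0 W=0
Move 8: W@(3,0) -> caps B=0 W=0
Move 9: B@(2,2) -> caps B=0 W=0
Move 10: W@(1,1) -> caps B=0 W=0
Move 11: B@(0,2) -> caps B=1 W=0
Move 12: W@(2,1) -> caps B=1 W=1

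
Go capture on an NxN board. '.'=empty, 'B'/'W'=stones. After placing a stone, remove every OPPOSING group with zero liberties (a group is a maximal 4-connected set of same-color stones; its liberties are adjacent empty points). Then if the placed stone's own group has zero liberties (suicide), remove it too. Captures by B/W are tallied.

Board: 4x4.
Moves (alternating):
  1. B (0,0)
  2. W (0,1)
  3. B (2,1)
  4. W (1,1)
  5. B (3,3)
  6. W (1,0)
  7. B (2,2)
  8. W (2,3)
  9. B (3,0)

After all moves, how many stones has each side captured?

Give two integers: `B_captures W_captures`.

Answer: 0 1

Derivation:
Move 1: B@(0,0) -> caps B=0 W=0
Move 2: W@(0,1) -> caps B=0 W=0
Move 3: B@(2,1) -> caps B=0 W=0
Move 4: W@(1,1) -> caps B=0 W=0
Move 5: B@(3,3) -> caps B=0 W=0
Move 6: W@(1,0) -> caps B=0 W=1
Move 7: B@(2,2) -> caps B=0 W=1
Move 8: W@(2,3) -> caps B=0 W=1
Move 9: B@(3,0) -> caps B=0 W=1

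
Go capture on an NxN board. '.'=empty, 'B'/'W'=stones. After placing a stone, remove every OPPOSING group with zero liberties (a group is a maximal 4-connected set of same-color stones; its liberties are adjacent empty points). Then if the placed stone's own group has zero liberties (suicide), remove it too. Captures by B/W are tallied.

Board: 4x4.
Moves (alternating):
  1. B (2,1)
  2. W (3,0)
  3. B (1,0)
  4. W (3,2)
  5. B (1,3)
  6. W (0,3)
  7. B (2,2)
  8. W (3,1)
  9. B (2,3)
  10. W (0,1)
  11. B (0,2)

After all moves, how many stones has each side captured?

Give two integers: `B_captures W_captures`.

Move 1: B@(2,1) -> caps B=0 W=0
Move 2: W@(3,0) -> caps B=0 W=0
Move 3: B@(1,0) -> caps B=0 W=0
Move 4: W@(3,2) -> caps B=0 W=0
Move 5: B@(1,3) -> caps B=0 W=0
Move 6: W@(0,3) -> caps B=0 W=0
Move 7: B@(2,2) -> caps B=0 W=0
Move 8: W@(3,1) -> caps B=0 W=0
Move 9: B@(2,3) -> caps B=0 W=0
Move 10: W@(0,1) -> caps B=0 W=0
Move 11: B@(0,2) -> caps B=1 W=0

Answer: 1 0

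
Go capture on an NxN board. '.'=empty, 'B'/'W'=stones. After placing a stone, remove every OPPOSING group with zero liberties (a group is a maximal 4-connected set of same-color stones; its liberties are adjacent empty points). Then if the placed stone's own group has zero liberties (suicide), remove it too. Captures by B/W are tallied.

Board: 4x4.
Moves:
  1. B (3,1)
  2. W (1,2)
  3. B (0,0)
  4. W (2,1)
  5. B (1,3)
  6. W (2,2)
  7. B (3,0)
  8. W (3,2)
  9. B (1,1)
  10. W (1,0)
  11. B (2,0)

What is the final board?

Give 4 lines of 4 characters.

Move 1: B@(3,1) -> caps B=0 W=0
Move 2: W@(1,2) -> caps B=0 W=0
Move 3: B@(0,0) -> caps B=0 W=0
Move 4: W@(2,1) -> caps B=0 W=0
Move 5: B@(1,3) -> caps B=0 W=0
Move 6: W@(2,2) -> caps B=0 W=0
Move 7: B@(3,0) -> caps B=0 W=0
Move 8: W@(3,2) -> caps B=0 W=0
Move 9: B@(1,1) -> caps B=0 W=0
Move 10: W@(1,0) -> caps B=0 W=0
Move 11: B@(2,0) -> caps B=1 W=0

Answer: B...
.BWB
BWW.
BBW.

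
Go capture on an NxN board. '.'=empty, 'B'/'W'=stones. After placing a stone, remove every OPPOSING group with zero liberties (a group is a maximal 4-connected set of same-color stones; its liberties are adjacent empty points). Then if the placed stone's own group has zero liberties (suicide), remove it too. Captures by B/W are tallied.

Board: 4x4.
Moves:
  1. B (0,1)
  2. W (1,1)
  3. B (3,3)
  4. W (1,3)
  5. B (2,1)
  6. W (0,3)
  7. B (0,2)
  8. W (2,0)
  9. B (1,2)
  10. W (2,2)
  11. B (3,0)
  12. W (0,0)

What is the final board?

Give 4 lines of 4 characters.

Move 1: B@(0,1) -> caps B=0 W=0
Move 2: W@(1,1) -> caps B=0 W=0
Move 3: B@(3,3) -> caps B=0 W=0
Move 4: W@(1,3) -> caps B=0 W=0
Move 5: B@(2,1) -> caps B=0 W=0
Move 6: W@(0,3) -> caps B=0 W=0
Move 7: B@(0,2) -> caps B=0 W=0
Move 8: W@(2,0) -> caps B=0 W=0
Move 9: B@(1,2) -> caps B=0 W=0
Move 10: W@(2,2) -> caps B=0 W=0
Move 11: B@(3,0) -> caps B=0 W=0
Move 12: W@(0,0) -> caps B=0 W=3

Answer: W..W
.W.W
WBW.
B..B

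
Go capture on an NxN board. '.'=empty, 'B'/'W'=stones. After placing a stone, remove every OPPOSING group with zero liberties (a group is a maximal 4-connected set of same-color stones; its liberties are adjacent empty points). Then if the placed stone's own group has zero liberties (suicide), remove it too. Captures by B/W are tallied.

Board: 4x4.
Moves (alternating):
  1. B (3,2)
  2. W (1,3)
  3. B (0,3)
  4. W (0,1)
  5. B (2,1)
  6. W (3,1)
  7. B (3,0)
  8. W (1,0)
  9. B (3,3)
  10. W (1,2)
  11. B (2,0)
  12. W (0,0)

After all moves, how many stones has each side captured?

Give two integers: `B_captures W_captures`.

Move 1: B@(3,2) -> caps B=0 W=0
Move 2: W@(1,3) -> caps B=0 W=0
Move 3: B@(0,3) -> caps B=0 W=0
Move 4: W@(0,1) -> caps B=0 W=0
Move 5: B@(2,1) -> caps B=0 W=0
Move 6: W@(3,1) -> caps B=0 W=0
Move 7: B@(3,0) -> caps B=1 W=0
Move 8: W@(1,0) -> caps B=1 W=0
Move 9: B@(3,3) -> caps B=1 W=0
Move 10: W@(1,2) -> caps B=1 W=0
Move 11: B@(2,0) -> caps B=1 W=0
Move 12: W@(0,0) -> caps B=1 W=0

Answer: 1 0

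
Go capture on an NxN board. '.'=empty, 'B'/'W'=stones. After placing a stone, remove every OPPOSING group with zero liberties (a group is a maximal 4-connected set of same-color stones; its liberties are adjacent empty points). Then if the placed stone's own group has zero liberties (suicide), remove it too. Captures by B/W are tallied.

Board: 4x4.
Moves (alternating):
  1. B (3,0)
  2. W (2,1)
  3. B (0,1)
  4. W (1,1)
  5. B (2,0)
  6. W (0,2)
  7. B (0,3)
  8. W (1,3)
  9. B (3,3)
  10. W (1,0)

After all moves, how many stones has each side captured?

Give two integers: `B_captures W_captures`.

Move 1: B@(3,0) -> caps B=0 W=0
Move 2: W@(2,1) -> caps B=0 W=0
Move 3: B@(0,1) -> caps B=0 W=0
Move 4: W@(1,1) -> caps B=0 W=0
Move 5: B@(2,0) -> caps B=0 W=0
Move 6: W@(0,2) -> caps B=0 W=0
Move 7: B@(0,3) -> caps B=0 W=0
Move 8: W@(1,3) -> caps B=0 W=1
Move 9: B@(3,3) -> caps B=0 W=1
Move 10: W@(1,0) -> caps B=0 W=1

Answer: 0 1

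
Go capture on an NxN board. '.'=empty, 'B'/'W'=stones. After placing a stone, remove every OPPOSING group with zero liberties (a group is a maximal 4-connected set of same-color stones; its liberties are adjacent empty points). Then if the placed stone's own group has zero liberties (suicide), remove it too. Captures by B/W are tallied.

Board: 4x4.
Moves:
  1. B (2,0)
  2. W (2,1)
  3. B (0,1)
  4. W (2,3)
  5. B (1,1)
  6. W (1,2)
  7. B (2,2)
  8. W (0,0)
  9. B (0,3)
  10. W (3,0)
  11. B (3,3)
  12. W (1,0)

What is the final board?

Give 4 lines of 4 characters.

Answer: WB.B
WBW.
.WBW
W..B

Derivation:
Move 1: B@(2,0) -> caps B=0 W=0
Move 2: W@(2,1) -> caps B=0 W=0
Move 3: B@(0,1) -> caps B=0 W=0
Move 4: W@(2,3) -> caps B=0 W=0
Move 5: B@(1,1) -> caps B=0 W=0
Move 6: W@(1,2) -> caps B=0 W=0
Move 7: B@(2,2) -> caps B=0 W=0
Move 8: W@(0,0) -> caps B=0 W=0
Move 9: B@(0,3) -> caps B=0 W=0
Move 10: W@(3,0) -> caps B=0 W=0
Move 11: B@(3,3) -> caps B=0 W=0
Move 12: W@(1,0) -> caps B=0 W=1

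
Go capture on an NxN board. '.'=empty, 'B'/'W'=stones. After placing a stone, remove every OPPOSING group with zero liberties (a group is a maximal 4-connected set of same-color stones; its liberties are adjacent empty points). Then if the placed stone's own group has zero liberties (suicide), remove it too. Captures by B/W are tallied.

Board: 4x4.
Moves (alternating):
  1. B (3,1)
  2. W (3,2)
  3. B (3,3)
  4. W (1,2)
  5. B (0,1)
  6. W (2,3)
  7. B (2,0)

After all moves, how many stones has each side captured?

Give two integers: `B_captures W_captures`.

Move 1: B@(3,1) -> caps B=0 W=0
Move 2: W@(3,2) -> caps B=0 W=0
Move 3: B@(3,3) -> caps B=0 W=0
Move 4: W@(1,2) -> caps B=0 W=0
Move 5: B@(0,1) -> caps B=0 W=0
Move 6: W@(2,3) -> caps B=0 W=1
Move 7: B@(2,0) -> caps B=0 W=1

Answer: 0 1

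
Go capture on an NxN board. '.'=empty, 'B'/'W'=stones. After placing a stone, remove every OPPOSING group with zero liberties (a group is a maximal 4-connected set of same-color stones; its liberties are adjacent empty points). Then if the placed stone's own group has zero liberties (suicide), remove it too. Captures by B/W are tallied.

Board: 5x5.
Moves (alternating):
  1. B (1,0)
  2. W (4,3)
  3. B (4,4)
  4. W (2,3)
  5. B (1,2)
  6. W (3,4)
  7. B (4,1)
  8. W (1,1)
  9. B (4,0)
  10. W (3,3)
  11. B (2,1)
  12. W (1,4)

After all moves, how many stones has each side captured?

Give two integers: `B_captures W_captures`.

Move 1: B@(1,0) -> caps B=0 W=0
Move 2: W@(4,3) -> caps B=0 W=0
Move 3: B@(4,4) -> caps B=0 W=0
Move 4: W@(2,3) -> caps B=0 W=0
Move 5: B@(1,2) -> caps B=0 W=0
Move 6: W@(3,4) -> caps B=0 W=1
Move 7: B@(4,1) -> caps B=0 W=1
Move 8: W@(1,1) -> caps B=0 W=1
Move 9: B@(4,0) -> caps B=0 W=1
Move 10: W@(3,3) -> caps B=0 W=1
Move 11: B@(2,1) -> caps B=0 W=1
Move 12: W@(1,4) -> caps B=0 W=1

Answer: 0 1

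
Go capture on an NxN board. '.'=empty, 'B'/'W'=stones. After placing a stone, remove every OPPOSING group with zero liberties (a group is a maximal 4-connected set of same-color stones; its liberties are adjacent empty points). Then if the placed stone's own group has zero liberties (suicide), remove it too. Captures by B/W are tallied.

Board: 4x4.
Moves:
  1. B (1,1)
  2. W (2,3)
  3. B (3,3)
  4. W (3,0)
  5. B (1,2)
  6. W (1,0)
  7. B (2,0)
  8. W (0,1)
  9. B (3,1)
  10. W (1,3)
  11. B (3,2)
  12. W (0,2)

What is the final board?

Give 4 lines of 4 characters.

Move 1: B@(1,1) -> caps B=0 W=0
Move 2: W@(2,3) -> caps B=0 W=0
Move 3: B@(3,3) -> caps B=0 W=0
Move 4: W@(3,0) -> caps B=0 W=0
Move 5: B@(1,2) -> caps B=0 W=0
Move 6: W@(1,0) -> caps B=0 W=0
Move 7: B@(2,0) -> caps B=0 W=0
Move 8: W@(0,1) -> caps B=0 W=0
Move 9: B@(3,1) -> caps B=1 W=0
Move 10: W@(1,3) -> caps B=1 W=0
Move 11: B@(3,2) -> caps B=1 W=0
Move 12: W@(0,2) -> caps B=1 W=0

Answer: .WW.
WBBW
B..W
.BBB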